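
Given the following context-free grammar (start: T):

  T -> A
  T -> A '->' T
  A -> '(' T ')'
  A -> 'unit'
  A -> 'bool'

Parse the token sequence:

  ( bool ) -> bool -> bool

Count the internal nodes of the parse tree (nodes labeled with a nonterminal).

8

[T [A ( [T [A bool]] )] -> [T [A bool] -> [T [A bool]]]]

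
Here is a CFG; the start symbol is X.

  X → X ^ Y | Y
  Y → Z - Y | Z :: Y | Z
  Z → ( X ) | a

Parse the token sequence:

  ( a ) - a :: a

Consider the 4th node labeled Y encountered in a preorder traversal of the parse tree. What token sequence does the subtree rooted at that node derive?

a

[X [Y [Z ( [X [Y [Z a]]] )] - [Y [Z a] :: [Y [Z a]]]]]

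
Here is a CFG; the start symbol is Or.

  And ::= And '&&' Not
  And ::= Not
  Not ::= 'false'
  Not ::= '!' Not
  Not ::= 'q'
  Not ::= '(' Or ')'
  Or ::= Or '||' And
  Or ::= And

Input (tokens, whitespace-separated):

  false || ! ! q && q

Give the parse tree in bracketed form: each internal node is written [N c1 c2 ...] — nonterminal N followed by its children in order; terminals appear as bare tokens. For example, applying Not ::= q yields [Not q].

[Or [Or [And [Not false]]] || [And [And [Not ! [Not ! [Not q]]]] && [Not q]]]

Or
Or || And
And || And
Not || And
false || And
false || And && Not
false || Not && Not
false || ! Not && Not
false || ! ! Not && Not
false || ! ! q && Not
false || ! ! q && q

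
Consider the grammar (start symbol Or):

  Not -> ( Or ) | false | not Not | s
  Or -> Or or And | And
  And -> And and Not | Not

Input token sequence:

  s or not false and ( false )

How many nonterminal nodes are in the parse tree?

12

[Or [Or [And [Not s]]] or [And [And [Not not [Not false]]] and [Not ( [Or [And [Not false]]] )]]]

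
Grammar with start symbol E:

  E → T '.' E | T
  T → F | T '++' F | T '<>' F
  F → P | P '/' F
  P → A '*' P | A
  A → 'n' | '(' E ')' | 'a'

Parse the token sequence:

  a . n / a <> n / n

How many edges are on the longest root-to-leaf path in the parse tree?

[E [T [F [P [A a]]]] . [E [T [T [F [P [A n]] / [F [P [A a]]]]] <> [F [P [A n]] / [F [P [A n]]]]]]]

8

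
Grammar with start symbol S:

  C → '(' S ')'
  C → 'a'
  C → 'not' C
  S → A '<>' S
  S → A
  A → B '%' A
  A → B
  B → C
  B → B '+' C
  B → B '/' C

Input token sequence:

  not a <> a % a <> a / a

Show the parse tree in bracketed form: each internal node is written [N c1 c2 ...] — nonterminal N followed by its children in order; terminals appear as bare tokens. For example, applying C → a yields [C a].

S
A <> S
B <> S
C <> S
not C <> S
not a <> S
not a <> A <> S
not a <> B % A <> S
not a <> C % A <> S
not a <> a % A <> S
not a <> a % B <> S
not a <> a % C <> S
not a <> a % a <> S
not a <> a % a <> A
not a <> a % a <> B
not a <> a % a <> B / C
not a <> a % a <> C / C
not a <> a % a <> a / C
not a <> a % a <> a / a

[S [A [B [C not [C a]]]] <> [S [A [B [C a]] % [A [B [C a]]]] <> [S [A [B [B [C a]] / [C a]]]]]]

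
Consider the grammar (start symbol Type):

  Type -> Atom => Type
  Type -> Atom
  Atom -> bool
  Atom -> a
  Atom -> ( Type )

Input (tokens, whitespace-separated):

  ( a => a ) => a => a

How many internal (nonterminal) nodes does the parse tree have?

[Type [Atom ( [Type [Atom a] => [Type [Atom a]]] )] => [Type [Atom a] => [Type [Atom a]]]]

10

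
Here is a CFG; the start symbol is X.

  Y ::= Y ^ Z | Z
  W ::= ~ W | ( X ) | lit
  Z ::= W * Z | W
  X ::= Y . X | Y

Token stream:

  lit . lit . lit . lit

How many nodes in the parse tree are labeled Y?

4

[X [Y [Z [W lit]]] . [X [Y [Z [W lit]]] . [X [Y [Z [W lit]]] . [X [Y [Z [W lit]]]]]]]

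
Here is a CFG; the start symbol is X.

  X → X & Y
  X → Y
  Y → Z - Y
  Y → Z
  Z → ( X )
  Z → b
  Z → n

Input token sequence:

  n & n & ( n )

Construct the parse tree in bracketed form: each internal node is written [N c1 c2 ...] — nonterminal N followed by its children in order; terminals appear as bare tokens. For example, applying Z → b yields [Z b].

X
X & Y
X & Y & Y
Y & Y & Y
Z & Y & Y
n & Y & Y
n & Z & Y
n & n & Y
n & n & Z
n & n & ( X )
n & n & ( Y )
n & n & ( Z )
n & n & ( n )

[X [X [X [Y [Z n]]] & [Y [Z n]]] & [Y [Z ( [X [Y [Z n]]] )]]]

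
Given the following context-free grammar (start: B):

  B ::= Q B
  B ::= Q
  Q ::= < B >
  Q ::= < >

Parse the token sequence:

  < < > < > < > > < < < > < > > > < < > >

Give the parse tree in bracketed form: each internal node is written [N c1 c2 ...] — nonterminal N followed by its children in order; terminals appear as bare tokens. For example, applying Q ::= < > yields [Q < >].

B
Q B
< B > B
< Q B > B
< < > B > B
< < > Q B > B
< < > < > B > B
< < > < > Q > B
< < > < > < > > B
< < > < > < > > Q B
< < > < > < > > < B > B
< < > < > < > > < Q > B
< < > < > < > > < < B > > B
< < > < > < > > < < Q B > > B
< < > < > < > > < < < > B > > B
< < > < > < > > < < < > Q > > B
< < > < > < > > < < < > < > > > B
< < > < > < > > < < < > < > > > Q
< < > < > < > > < < < > < > > > < B >
< < > < > < > > < < < > < > > > < Q >
< < > < > < > > < < < > < > > > < < > >

[B [Q < [B [Q < >] [B [Q < >] [B [Q < >]]]] >] [B [Q < [B [Q < [B [Q < >] [B [Q < >]]] >]] >] [B [Q < [B [Q < >]] >]]]]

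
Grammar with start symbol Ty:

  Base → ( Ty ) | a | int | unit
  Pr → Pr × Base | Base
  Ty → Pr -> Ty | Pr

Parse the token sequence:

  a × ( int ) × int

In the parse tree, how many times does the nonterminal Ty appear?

[Ty [Pr [Pr [Pr [Base a]] × [Base ( [Ty [Pr [Base int]]] )]] × [Base int]]]

2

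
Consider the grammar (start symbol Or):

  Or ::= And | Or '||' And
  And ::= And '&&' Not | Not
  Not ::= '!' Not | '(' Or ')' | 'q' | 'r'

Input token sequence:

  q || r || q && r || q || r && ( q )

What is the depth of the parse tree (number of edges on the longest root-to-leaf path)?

7

[Or [Or [Or [Or [Or [And [Not q]]] || [And [Not r]]] || [And [And [Not q]] && [Not r]]] || [And [Not q]]] || [And [And [Not r]] && [Not ( [Or [And [Not q]]] )]]]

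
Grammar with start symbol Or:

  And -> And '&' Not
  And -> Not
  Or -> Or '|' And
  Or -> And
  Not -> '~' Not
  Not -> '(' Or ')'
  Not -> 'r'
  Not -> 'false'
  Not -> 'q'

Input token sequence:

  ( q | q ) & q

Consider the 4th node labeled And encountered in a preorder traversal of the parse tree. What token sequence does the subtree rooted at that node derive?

q

[Or [And [And [Not ( [Or [Or [And [Not q]]] | [And [Not q]]] )]] & [Not q]]]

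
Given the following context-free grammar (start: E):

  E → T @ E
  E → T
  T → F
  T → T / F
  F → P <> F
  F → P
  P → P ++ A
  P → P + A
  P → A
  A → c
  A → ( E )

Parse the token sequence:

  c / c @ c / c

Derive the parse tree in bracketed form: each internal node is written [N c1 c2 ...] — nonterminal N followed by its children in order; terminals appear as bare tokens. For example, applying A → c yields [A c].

E
T @ E
T / F @ E
F / F @ E
P / F @ E
A / F @ E
c / F @ E
c / P @ E
c / A @ E
c / c @ E
c / c @ T
c / c @ T / F
c / c @ F / F
c / c @ P / F
c / c @ A / F
c / c @ c / F
c / c @ c / P
c / c @ c / A
c / c @ c / c

[E [T [T [F [P [A c]]]] / [F [P [A c]]]] @ [E [T [T [F [P [A c]]]] / [F [P [A c]]]]]]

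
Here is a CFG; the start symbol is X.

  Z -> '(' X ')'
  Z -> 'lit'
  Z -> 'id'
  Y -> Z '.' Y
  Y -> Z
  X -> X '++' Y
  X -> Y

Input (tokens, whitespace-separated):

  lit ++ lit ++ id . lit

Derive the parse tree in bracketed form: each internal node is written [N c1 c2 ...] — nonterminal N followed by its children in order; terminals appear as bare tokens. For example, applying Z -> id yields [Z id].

[X [X [X [Y [Z lit]]] ++ [Y [Z lit]]] ++ [Y [Z id] . [Y [Z lit]]]]

X
X ++ Y
X ++ Y ++ Y
Y ++ Y ++ Y
Z ++ Y ++ Y
lit ++ Y ++ Y
lit ++ Z ++ Y
lit ++ lit ++ Y
lit ++ lit ++ Z . Y
lit ++ lit ++ id . Y
lit ++ lit ++ id . Z
lit ++ lit ++ id . lit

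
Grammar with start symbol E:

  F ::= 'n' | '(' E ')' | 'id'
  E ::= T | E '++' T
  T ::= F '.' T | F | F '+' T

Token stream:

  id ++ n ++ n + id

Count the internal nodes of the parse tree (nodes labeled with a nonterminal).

[E [E [E [T [F id]]] ++ [T [F n]]] ++ [T [F n] + [T [F id]]]]

11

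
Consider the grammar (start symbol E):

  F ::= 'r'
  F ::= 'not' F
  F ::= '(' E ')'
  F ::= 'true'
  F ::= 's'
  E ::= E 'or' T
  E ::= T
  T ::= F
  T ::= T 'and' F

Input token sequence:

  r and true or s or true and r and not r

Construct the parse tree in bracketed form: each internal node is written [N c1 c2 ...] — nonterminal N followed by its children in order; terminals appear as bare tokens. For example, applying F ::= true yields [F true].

[E [E [E [T [T [F r]] and [F true]]] or [T [F s]]] or [T [T [T [F true]] and [F r]] and [F not [F r]]]]

E
E or T
E or T or T
T or T or T
T and F or T or T
F and F or T or T
r and F or T or T
r and true or T or T
r and true or F or T
r and true or s or T
r and true or s or T and F
r and true or s or T and F and F
r and true or s or F and F and F
r and true or s or true and F and F
r and true or s or true and r and F
r and true or s or true and r and not F
r and true or s or true and r and not r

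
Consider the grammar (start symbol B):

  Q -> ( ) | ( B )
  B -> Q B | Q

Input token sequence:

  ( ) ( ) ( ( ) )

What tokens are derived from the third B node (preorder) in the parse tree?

( ( ) )

[B [Q ( )] [B [Q ( )] [B [Q ( [B [Q ( )]] )]]]]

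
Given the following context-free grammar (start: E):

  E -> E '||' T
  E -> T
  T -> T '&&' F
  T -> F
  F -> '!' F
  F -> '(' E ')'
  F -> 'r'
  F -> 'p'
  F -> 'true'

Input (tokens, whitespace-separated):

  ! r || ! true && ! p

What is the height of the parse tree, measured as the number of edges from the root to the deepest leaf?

[E [E [T [F ! [F r]]]] || [T [T [F ! [F true]]] && [F ! [F p]]]]

5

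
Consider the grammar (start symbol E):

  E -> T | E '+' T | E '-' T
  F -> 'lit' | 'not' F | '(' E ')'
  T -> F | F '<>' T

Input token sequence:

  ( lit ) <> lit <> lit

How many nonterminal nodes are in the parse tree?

10

[E [T [F ( [E [T [F lit]]] )] <> [T [F lit] <> [T [F lit]]]]]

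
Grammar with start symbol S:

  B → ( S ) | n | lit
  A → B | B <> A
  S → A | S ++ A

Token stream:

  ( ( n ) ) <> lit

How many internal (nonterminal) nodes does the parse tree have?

11

[S [A [B ( [S [A [B ( [S [A [B n]]] )]]] )] <> [A [B lit]]]]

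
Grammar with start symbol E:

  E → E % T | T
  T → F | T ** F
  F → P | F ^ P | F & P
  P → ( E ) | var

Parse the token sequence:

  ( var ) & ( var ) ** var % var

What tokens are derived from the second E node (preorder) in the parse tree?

( var ) & ( var ) ** var

[E [E [T [T [F [F [P ( [E [T [F [P var]]]] )]] & [P ( [E [T [F [P var]]]] )]]] ** [F [P var]]]] % [T [F [P var]]]]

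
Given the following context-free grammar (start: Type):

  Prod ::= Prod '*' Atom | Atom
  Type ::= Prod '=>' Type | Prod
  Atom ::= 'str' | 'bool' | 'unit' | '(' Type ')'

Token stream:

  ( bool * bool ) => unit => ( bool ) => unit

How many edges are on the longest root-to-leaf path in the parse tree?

8

[Type [Prod [Atom ( [Type [Prod [Prod [Atom bool]] * [Atom bool]]] )]] => [Type [Prod [Atom unit]] => [Type [Prod [Atom ( [Type [Prod [Atom bool]]] )]] => [Type [Prod [Atom unit]]]]]]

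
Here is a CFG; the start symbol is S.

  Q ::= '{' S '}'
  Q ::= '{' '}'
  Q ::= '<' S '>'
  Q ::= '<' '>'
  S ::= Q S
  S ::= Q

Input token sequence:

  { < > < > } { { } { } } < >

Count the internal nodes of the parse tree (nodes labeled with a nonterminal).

[S [Q { [S [Q < >] [S [Q < >]]] }] [S [Q { [S [Q { }] [S [Q { }]]] }] [S [Q < >]]]]

14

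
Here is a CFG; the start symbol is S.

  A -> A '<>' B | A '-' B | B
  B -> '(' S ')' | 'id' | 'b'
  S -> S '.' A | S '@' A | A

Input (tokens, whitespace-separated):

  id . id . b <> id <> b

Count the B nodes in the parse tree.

5

[S [S [S [A [B id]]] . [A [B id]]] . [A [A [A [B b]] <> [B id]] <> [B b]]]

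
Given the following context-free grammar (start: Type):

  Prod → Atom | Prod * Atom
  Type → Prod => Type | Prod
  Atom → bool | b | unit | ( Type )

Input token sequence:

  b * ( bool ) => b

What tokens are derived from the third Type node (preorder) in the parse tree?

b

[Type [Prod [Prod [Atom b]] * [Atom ( [Type [Prod [Atom bool]]] )]] => [Type [Prod [Atom b]]]]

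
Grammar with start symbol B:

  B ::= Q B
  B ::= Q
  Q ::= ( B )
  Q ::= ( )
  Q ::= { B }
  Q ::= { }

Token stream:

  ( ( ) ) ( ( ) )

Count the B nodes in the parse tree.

[B [Q ( [B [Q ( )]] )] [B [Q ( [B [Q ( )]] )]]]

4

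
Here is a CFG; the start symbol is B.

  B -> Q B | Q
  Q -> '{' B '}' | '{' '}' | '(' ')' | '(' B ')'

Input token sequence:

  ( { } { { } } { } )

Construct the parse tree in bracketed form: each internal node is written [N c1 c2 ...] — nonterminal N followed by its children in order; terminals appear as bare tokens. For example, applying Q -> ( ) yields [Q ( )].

B
Q
( B )
( Q B )
( { } B )
( { } Q B )
( { } { B } B )
( { } { Q } B )
( { } { { } } B )
( { } { { } } Q )
( { } { { } } { } )

[B [Q ( [B [Q { }] [B [Q { [B [Q { }]] }] [B [Q { }]]]] )]]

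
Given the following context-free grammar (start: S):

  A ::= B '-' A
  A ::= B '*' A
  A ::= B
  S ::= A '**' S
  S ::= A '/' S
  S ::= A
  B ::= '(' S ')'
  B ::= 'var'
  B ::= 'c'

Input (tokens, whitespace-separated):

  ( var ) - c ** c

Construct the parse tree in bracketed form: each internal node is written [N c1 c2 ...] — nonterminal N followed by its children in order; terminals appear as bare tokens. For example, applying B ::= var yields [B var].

S
A ** S
B - A ** S
( S ) - A ** S
( A ) - A ** S
( B ) - A ** S
( var ) - A ** S
( var ) - B ** S
( var ) - c ** S
( var ) - c ** A
( var ) - c ** B
( var ) - c ** c

[S [A [B ( [S [A [B var]]] )] - [A [B c]]] ** [S [A [B c]]]]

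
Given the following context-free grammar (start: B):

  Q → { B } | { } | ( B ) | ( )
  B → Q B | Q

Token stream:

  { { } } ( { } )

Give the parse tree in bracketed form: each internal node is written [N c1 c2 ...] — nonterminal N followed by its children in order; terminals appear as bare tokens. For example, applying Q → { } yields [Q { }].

B
Q B
{ B } B
{ Q } B
{ { } } B
{ { } } Q
{ { } } ( B )
{ { } } ( Q )
{ { } } ( { } )

[B [Q { [B [Q { }]] }] [B [Q ( [B [Q { }]] )]]]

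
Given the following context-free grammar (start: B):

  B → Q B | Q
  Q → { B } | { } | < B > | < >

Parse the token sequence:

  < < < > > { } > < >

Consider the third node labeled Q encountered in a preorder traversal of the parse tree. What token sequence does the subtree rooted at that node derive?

< >

[B [Q < [B [Q < [B [Q < >]] >] [B [Q { }]]] >] [B [Q < >]]]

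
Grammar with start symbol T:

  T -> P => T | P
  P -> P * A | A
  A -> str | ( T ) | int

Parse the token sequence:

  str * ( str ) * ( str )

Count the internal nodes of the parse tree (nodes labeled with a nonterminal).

13

[T [P [P [P [A str]] * [A ( [T [P [A str]]] )]] * [A ( [T [P [A str]]] )]]]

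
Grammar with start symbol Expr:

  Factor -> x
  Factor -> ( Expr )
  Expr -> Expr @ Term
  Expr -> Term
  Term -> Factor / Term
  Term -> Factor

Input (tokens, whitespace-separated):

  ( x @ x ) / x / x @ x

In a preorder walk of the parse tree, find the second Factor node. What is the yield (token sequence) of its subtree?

x

[Expr [Expr [Term [Factor ( [Expr [Expr [Term [Factor x]]] @ [Term [Factor x]]] )] / [Term [Factor x] / [Term [Factor x]]]]] @ [Term [Factor x]]]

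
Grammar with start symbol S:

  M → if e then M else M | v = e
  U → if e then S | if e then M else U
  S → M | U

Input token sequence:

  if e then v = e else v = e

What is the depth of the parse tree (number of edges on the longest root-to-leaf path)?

3

[S [M if e then [M v = e] else [M v = e]]]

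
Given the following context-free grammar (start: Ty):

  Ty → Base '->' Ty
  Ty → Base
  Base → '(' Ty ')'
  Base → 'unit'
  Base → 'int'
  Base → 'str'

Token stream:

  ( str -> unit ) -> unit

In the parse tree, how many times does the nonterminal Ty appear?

[Ty [Base ( [Ty [Base str] -> [Ty [Base unit]]] )] -> [Ty [Base unit]]]

4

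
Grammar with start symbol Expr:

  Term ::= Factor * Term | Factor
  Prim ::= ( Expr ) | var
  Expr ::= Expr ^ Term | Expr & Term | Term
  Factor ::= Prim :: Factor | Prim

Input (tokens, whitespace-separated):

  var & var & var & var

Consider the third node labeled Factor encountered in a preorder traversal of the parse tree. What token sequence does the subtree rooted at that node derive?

[Expr [Expr [Expr [Expr [Term [Factor [Prim var]]]] & [Term [Factor [Prim var]]]] & [Term [Factor [Prim var]]]] & [Term [Factor [Prim var]]]]

var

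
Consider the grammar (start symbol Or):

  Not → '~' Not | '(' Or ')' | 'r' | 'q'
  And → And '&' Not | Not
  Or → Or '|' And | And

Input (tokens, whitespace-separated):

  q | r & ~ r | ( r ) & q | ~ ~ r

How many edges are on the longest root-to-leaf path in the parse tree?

[Or [Or [Or [Or [And [Not q]]] | [And [And [Not r]] & [Not ~ [Not r]]]] | [And [And [Not ( [Or [And [Not r]]] )]] & [Not q]]] | [And [Not ~ [Not ~ [Not r]]]]]

8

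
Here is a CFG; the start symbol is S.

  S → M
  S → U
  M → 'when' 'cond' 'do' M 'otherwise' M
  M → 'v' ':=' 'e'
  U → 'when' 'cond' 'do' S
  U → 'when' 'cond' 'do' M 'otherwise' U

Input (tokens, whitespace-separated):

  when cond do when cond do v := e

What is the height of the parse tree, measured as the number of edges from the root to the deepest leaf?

[S [U when cond do [S [U when cond do [S [M v := e]]]]]]

6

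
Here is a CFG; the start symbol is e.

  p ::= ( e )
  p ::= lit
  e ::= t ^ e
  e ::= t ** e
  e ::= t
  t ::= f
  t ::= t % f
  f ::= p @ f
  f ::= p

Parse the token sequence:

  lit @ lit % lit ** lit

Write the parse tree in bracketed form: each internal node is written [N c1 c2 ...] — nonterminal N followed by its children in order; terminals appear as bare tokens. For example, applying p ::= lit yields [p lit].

[e [t [t [f [p lit] @ [f [p lit]]]] % [f [p lit]]] ** [e [t [f [p lit]]]]]

e
t ** e
t % f ** e
f % f ** e
p @ f % f ** e
lit @ f % f ** e
lit @ p % f ** e
lit @ lit % f ** e
lit @ lit % p ** e
lit @ lit % lit ** e
lit @ lit % lit ** t
lit @ lit % lit ** f
lit @ lit % lit ** p
lit @ lit % lit ** lit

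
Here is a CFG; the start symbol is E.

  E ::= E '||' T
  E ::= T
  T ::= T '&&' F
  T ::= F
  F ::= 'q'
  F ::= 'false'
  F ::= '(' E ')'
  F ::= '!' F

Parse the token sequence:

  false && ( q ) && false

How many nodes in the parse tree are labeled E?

2

[E [T [T [T [F false]] && [F ( [E [T [F q]]] )]] && [F false]]]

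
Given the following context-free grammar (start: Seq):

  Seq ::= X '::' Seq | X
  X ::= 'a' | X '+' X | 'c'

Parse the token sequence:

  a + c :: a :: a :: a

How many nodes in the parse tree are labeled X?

[Seq [X [X a] + [X c]] :: [Seq [X a] :: [Seq [X a] :: [Seq [X a]]]]]

6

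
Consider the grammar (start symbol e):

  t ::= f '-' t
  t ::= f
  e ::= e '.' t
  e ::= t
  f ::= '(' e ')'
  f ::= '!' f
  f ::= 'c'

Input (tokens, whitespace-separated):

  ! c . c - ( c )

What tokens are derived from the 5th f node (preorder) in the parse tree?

[e [e [t [f ! [f c]]]] . [t [f c] - [t [f ( [e [t [f c]]] )]]]]

c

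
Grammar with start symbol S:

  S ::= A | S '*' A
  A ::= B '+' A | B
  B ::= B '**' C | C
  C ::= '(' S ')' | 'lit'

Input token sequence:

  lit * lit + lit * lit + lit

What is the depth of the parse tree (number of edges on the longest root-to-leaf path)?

[S [S [S [A [B [C lit]]]] * [A [B [C lit]] + [A [B [C lit]]]]] * [A [B [C lit]] + [A [B [C lit]]]]]

6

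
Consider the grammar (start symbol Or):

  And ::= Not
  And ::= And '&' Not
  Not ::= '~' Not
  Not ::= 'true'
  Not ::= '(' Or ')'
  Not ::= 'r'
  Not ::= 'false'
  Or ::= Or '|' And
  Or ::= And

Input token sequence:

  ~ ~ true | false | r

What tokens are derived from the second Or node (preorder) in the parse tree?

[Or [Or [Or [And [Not ~ [Not ~ [Not true]]]]] | [And [Not false]]] | [And [Not r]]]

~ ~ true | false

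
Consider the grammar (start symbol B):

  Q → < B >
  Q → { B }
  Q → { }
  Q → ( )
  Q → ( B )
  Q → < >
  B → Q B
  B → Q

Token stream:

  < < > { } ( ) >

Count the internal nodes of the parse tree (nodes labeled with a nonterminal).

[B [Q < [B [Q < >] [B [Q { }] [B [Q ( )]]]] >]]

8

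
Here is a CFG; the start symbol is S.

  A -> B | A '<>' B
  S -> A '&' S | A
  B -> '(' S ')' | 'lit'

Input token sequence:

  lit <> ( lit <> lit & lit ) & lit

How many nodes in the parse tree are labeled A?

[S [A [A [B lit]] <> [B ( [S [A [A [B lit]] <> [B lit]] & [S [A [B lit]]]] )]] & [S [A [B lit]]]]

6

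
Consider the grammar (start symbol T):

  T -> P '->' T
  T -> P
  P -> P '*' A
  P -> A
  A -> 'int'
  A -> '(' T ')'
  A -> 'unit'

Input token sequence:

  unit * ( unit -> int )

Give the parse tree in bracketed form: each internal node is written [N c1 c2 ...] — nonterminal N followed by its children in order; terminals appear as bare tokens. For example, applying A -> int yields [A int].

T
P
P * A
A * A
unit * A
unit * ( T )
unit * ( P -> T )
unit * ( A -> T )
unit * ( unit -> T )
unit * ( unit -> P )
unit * ( unit -> A )
unit * ( unit -> int )

[T [P [P [A unit]] * [A ( [T [P [A unit]] -> [T [P [A int]]]] )]]]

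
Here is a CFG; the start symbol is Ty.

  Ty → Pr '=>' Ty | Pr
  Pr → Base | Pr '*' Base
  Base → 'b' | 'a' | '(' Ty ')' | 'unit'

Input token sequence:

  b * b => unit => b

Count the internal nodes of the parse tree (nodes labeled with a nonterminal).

11

[Ty [Pr [Pr [Base b]] * [Base b]] => [Ty [Pr [Base unit]] => [Ty [Pr [Base b]]]]]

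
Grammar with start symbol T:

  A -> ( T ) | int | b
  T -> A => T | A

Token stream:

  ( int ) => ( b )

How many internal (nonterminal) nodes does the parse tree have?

[T [A ( [T [A int]] )] => [T [A ( [T [A b]] )]]]

8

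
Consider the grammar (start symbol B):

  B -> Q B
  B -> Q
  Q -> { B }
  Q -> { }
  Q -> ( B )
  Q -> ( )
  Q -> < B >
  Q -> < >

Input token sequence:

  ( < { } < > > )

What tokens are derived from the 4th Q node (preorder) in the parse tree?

[B [Q ( [B [Q < [B [Q { }] [B [Q < >]]] >]] )]]

< >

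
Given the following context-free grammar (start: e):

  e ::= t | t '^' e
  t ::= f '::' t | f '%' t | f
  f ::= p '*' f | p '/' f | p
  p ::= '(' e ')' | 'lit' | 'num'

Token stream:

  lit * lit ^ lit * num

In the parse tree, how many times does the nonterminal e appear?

[e [t [f [p lit] * [f [p lit]]]] ^ [e [t [f [p lit] * [f [p num]]]]]]

2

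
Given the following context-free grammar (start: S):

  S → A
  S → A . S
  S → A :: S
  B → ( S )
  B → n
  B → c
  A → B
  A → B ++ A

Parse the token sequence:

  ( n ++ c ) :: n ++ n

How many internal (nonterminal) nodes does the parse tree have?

13

[S [A [B ( [S [A [B n] ++ [A [B c]]]] )]] :: [S [A [B n] ++ [A [B n]]]]]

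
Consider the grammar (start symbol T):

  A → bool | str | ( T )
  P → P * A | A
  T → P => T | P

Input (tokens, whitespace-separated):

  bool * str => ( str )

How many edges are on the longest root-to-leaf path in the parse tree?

7

[T [P [P [A bool]] * [A str]] => [T [P [A ( [T [P [A str]]] )]]]]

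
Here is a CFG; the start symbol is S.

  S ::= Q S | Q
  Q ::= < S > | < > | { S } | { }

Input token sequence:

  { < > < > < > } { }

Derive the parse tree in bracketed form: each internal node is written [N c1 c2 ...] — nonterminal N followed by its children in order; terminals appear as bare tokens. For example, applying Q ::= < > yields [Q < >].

S
Q S
{ S } S
{ Q S } S
{ < > S } S
{ < > Q S } S
{ < > < > S } S
{ < > < > Q } S
{ < > < > < > } S
{ < > < > < > } Q
{ < > < > < > } { }

[S [Q { [S [Q < >] [S [Q < >] [S [Q < >]]]] }] [S [Q { }]]]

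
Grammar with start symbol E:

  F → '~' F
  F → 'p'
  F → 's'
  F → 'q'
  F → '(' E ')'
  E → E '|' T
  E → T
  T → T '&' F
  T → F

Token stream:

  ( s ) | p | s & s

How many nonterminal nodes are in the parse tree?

14

[E [E [E [T [F ( [E [T [F s]]] )]]] | [T [F p]]] | [T [T [F s]] & [F s]]]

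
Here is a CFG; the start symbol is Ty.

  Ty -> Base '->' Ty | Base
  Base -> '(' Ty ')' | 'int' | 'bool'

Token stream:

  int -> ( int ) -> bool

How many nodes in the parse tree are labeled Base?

[Ty [Base int] -> [Ty [Base ( [Ty [Base int]] )] -> [Ty [Base bool]]]]

4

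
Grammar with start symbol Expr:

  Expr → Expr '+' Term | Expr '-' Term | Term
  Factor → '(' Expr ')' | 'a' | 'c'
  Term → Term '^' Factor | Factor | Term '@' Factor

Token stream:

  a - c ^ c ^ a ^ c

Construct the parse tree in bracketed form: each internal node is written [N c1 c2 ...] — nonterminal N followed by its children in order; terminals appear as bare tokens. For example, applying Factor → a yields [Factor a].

[Expr [Expr [Term [Factor a]]] - [Term [Term [Term [Term [Factor c]] ^ [Factor c]] ^ [Factor a]] ^ [Factor c]]]

Expr
Expr - Term
Term - Term
Factor - Term
a - Term
a - Term ^ Factor
a - Term ^ Factor ^ Factor
a - Term ^ Factor ^ Factor ^ Factor
a - Factor ^ Factor ^ Factor ^ Factor
a - c ^ Factor ^ Factor ^ Factor
a - c ^ c ^ Factor ^ Factor
a - c ^ c ^ a ^ Factor
a - c ^ c ^ a ^ c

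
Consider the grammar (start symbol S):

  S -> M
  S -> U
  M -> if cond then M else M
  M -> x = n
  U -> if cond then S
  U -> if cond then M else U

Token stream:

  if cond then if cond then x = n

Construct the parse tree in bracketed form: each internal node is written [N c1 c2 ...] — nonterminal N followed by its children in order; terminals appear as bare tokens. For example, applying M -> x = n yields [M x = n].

S
U
if cond then S
if cond then U
if cond then if cond then S
if cond then if cond then M
if cond then if cond then x = n

[S [U if cond then [S [U if cond then [S [M x = n]]]]]]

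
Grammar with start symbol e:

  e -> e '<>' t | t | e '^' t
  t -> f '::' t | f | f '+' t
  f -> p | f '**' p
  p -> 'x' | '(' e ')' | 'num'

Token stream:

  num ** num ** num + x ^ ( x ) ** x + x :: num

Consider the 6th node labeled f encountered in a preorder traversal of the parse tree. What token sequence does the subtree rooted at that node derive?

( x )

[e [e [t [f [f [f [p num]] ** [p num]] ** [p num]] + [t [f [p x]]]]] ^ [t [f [f [p ( [e [t [f [p x]]]] )]] ** [p x]] + [t [f [p x]] :: [t [f [p num]]]]]]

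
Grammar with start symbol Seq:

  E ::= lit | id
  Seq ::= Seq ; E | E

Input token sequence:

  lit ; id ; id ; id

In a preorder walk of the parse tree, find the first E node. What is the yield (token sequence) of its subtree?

[Seq [Seq [Seq [Seq [E lit]] ; [E id]] ; [E id]] ; [E id]]

lit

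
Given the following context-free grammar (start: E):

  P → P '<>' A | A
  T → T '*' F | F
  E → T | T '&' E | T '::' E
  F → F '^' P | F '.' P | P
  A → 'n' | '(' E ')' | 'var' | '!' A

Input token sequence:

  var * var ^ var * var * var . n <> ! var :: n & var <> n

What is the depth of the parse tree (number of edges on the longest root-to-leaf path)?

[E [T [T [T [T [F [P [A var]]]] * [F [F [P [A var]]] ^ [P [A var]]]] * [F [P [A var]]]] * [F [F [P [A var]]] . [P [P [A n]] <> [A ! [A var]]]]] :: [E [T [F [P [A n]]]] & [E [T [F [P [P [A var]] <> [A n]]]]]]]

8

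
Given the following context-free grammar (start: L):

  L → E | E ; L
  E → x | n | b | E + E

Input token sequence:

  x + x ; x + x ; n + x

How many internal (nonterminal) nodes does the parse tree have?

[L [E [E x] + [E x]] ; [L [E [E x] + [E x]] ; [L [E [E n] + [E x]]]]]

12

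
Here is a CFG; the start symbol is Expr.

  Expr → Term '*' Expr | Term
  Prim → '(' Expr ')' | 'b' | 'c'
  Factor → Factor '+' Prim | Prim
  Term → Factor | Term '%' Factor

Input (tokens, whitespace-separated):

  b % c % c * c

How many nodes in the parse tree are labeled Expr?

[Expr [Term [Term [Term [Factor [Prim b]]] % [Factor [Prim c]]] % [Factor [Prim c]]] * [Expr [Term [Factor [Prim c]]]]]

2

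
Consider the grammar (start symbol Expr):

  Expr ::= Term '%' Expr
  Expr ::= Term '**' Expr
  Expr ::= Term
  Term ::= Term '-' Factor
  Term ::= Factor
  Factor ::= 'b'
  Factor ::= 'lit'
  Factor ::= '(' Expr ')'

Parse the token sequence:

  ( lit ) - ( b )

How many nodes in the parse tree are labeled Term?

[Expr [Term [Term [Factor ( [Expr [Term [Factor lit]]] )]] - [Factor ( [Expr [Term [Factor b]]] )]]]

4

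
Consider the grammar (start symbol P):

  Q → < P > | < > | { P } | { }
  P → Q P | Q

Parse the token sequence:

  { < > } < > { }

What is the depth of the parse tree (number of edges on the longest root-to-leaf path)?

4

[P [Q { [P [Q < >]] }] [P [Q < >] [P [Q { }]]]]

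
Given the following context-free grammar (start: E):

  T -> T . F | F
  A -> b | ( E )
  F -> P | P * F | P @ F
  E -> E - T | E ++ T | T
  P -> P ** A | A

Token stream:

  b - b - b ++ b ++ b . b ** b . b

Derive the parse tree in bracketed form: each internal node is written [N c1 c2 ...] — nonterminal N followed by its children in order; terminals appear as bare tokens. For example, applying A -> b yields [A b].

[E [E [E [E [E [T [F [P [A b]]]]] - [T [F [P [A b]]]]] - [T [F [P [A b]]]]] ++ [T [F [P [A b]]]]] ++ [T [T [T [F [P [A b]]]] . [F [P [P [A b]] ** [A b]]]] . [F [P [A b]]]]]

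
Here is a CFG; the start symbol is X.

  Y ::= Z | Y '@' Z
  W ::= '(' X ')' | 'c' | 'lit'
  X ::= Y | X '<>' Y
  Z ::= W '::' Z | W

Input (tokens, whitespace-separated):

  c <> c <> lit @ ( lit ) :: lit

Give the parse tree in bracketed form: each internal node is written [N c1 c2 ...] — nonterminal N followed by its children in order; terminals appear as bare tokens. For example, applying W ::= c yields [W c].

X
X <> Y
X <> Y <> Y
Y <> Y <> Y
Z <> Y <> Y
W <> Y <> Y
c <> Y <> Y
c <> Z <> Y
c <> W <> Y
c <> c <> Y
c <> c <> Y @ Z
c <> c <> Z @ Z
c <> c <> W @ Z
c <> c <> lit @ Z
c <> c <> lit @ W :: Z
c <> c <> lit @ ( X ) :: Z
c <> c <> lit @ ( Y ) :: Z
c <> c <> lit @ ( Z ) :: Z
c <> c <> lit @ ( W ) :: Z
c <> c <> lit @ ( lit ) :: Z
c <> c <> lit @ ( lit ) :: W
c <> c <> lit @ ( lit ) :: lit

[X [X [X [Y [Z [W c]]]] <> [Y [Z [W c]]]] <> [Y [Y [Z [W lit]]] @ [Z [W ( [X [Y [Z [W lit]]]] )] :: [Z [W lit]]]]]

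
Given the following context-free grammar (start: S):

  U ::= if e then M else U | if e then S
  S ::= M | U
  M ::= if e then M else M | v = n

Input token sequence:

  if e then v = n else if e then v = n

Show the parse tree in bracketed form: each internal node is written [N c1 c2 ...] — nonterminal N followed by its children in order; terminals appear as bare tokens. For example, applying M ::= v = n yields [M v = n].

[S [U if e then [M v = n] else [U if e then [S [M v = n]]]]]

S
U
if e then M else U
if e then v = n else U
if e then v = n else if e then S
if e then v = n else if e then M
if e then v = n else if e then v = n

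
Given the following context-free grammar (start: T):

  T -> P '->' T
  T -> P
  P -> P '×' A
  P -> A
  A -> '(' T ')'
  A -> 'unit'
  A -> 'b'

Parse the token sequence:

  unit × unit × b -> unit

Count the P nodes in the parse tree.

[T [P [P [P [A unit]] × [A unit]] × [A b]] -> [T [P [A unit]]]]

4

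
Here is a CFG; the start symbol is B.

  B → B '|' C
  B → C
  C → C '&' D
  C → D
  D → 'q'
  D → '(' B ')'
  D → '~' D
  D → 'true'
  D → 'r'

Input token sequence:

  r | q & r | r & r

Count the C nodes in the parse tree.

[B [B [B [C [D r]]] | [C [C [D q]] & [D r]]] | [C [C [D r]] & [D r]]]

5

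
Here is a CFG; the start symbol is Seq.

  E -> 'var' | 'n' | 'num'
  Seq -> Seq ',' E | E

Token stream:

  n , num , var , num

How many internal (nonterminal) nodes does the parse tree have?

[Seq [Seq [Seq [Seq [E n]] , [E num]] , [E var]] , [E num]]

8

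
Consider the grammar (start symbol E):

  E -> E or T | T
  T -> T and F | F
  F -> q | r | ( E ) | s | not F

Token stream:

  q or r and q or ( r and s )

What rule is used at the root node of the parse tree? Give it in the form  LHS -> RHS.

E -> E or T

[E [E [E [T [F q]]] or [T [T [F r]] and [F q]]] or [T [F ( [E [T [T [F r]] and [F s]]] )]]]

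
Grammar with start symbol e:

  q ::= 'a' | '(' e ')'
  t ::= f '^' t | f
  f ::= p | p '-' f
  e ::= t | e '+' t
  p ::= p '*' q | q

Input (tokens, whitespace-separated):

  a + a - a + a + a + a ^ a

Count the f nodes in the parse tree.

7

[e [e [e [e [e [t [f [p [q a]]]]] + [t [f [p [q a]] - [f [p [q a]]]]]] + [t [f [p [q a]]]]] + [t [f [p [q a]]]]] + [t [f [p [q a]]] ^ [t [f [p [q a]]]]]]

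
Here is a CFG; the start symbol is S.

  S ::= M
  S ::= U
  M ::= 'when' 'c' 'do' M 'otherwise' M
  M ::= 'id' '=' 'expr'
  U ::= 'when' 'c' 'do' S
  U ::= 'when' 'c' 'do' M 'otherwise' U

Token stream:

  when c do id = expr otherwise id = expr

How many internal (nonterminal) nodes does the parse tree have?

4

[S [M when c do [M id = expr] otherwise [M id = expr]]]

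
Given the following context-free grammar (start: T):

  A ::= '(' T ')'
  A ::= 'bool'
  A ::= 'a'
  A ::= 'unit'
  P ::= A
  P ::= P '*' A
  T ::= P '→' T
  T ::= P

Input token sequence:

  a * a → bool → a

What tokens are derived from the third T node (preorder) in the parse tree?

[T [P [P [A a]] * [A a]] → [T [P [A bool]] → [T [P [A a]]]]]

a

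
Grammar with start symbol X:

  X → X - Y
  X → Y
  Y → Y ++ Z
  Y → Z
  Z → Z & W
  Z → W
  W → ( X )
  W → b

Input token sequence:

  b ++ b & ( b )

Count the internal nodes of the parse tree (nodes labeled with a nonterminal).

13

[X [Y [Y [Z [W b]]] ++ [Z [Z [W b]] & [W ( [X [Y [Z [W b]]]] )]]]]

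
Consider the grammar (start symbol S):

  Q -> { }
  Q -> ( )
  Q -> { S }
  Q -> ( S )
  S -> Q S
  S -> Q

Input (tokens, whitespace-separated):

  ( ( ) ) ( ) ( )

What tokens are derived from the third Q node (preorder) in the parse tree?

[S [Q ( [S [Q ( )]] )] [S [Q ( )] [S [Q ( )]]]]

( )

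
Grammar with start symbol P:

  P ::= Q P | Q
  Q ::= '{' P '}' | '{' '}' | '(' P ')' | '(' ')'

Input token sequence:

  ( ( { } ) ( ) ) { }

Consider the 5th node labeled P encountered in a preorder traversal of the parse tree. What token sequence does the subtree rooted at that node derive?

{ }

[P [Q ( [P [Q ( [P [Q { }]] )] [P [Q ( )]]] )] [P [Q { }]]]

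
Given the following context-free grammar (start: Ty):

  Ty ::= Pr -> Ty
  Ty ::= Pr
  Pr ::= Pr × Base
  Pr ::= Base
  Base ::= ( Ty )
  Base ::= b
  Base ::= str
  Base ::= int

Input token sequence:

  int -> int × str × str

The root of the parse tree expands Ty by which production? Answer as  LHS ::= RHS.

[Ty [Pr [Base int]] -> [Ty [Pr [Pr [Pr [Base int]] × [Base str]] × [Base str]]]]

Ty ::= Pr -> Ty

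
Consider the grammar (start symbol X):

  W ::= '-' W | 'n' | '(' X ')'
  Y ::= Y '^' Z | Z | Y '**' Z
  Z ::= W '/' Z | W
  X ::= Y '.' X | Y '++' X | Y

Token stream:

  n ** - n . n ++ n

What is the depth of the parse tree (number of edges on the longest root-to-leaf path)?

6

[X [Y [Y [Z [W n]]] ** [Z [W - [W n]]]] . [X [Y [Z [W n]]] ++ [X [Y [Z [W n]]]]]]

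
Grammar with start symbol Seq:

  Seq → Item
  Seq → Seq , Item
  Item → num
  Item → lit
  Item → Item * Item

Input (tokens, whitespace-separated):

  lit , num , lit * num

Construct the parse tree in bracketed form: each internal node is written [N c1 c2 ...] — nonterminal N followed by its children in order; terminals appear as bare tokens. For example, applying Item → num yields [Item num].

[Seq [Seq [Seq [Item lit]] , [Item num]] , [Item [Item lit] * [Item num]]]

Seq
Seq , Item
Seq , Item , Item
Item , Item , Item
lit , Item , Item
lit , num , Item
lit , num , Item * Item
lit , num , lit * Item
lit , num , lit * num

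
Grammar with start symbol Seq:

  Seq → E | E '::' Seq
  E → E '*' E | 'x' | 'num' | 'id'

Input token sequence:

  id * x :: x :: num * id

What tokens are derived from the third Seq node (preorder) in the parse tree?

num * id

[Seq [E [E id] * [E x]] :: [Seq [E x] :: [Seq [E [E num] * [E id]]]]]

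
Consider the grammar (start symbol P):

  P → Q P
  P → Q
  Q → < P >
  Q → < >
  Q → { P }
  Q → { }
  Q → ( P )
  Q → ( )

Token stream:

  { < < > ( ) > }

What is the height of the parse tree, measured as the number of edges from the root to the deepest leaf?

[P [Q { [P [Q < [P [Q < >] [P [Q ( )]]] >]] }]]

7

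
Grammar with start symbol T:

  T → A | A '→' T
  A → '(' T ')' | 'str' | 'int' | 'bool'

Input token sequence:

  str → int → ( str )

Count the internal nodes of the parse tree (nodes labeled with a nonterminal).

8

[T [A str] → [T [A int] → [T [A ( [T [A str]] )]]]]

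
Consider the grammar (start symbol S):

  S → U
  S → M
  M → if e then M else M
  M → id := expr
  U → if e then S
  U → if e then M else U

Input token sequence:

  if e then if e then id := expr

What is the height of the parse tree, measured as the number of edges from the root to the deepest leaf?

6

[S [U if e then [S [U if e then [S [M id := expr]]]]]]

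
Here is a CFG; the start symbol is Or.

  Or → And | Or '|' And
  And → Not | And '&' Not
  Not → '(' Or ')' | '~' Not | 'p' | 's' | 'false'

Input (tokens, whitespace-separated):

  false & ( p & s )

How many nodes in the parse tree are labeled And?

[Or [And [And [Not false]] & [Not ( [Or [And [And [Not p]] & [Not s]]] )]]]

4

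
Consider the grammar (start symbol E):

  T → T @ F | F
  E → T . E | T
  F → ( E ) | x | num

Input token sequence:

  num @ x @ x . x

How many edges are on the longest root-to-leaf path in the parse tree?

[E [T [T [T [F num]] @ [F x]] @ [F x]] . [E [T [F x]]]]

5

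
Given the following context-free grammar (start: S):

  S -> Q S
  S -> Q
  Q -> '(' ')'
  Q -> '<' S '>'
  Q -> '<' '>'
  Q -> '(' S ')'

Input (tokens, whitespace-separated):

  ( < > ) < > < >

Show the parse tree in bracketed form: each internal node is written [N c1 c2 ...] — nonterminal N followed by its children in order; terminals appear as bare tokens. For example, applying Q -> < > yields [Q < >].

S
Q S
( S ) S
( Q ) S
( < > ) S
( < > ) Q S
( < > ) < > S
( < > ) < > Q
( < > ) < > < >

[S [Q ( [S [Q < >]] )] [S [Q < >] [S [Q < >]]]]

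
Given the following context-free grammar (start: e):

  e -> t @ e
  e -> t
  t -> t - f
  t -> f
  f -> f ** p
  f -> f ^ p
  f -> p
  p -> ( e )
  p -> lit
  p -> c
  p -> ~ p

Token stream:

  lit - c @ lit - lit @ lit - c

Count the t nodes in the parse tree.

6

[e [t [t [f [p lit]]] - [f [p c]]] @ [e [t [t [f [p lit]]] - [f [p lit]]] @ [e [t [t [f [p lit]]] - [f [p c]]]]]]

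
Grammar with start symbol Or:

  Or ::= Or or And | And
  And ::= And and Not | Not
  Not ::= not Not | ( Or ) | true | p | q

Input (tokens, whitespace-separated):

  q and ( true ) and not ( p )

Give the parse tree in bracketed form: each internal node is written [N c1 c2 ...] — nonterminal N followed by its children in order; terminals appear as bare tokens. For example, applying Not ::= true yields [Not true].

[Or [And [And [And [Not q]] and [Not ( [Or [And [Not true]]] )]] and [Not not [Not ( [Or [And [Not p]]] )]]]]

Or
And
And and Not
And and Not and Not
Not and Not and Not
q and Not and Not
q and ( Or ) and Not
q and ( And ) and Not
q and ( Not ) and Not
q and ( true ) and Not
q and ( true ) and not Not
q and ( true ) and not ( Or )
q and ( true ) and not ( And )
q and ( true ) and not ( Not )
q and ( true ) and not ( p )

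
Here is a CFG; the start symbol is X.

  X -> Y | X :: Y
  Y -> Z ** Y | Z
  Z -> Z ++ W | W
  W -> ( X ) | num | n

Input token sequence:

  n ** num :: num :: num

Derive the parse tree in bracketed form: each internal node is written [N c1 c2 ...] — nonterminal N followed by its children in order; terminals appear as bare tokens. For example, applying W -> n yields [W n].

X
X :: Y
X :: Y :: Y
Y :: Y :: Y
Z ** Y :: Y :: Y
W ** Y :: Y :: Y
n ** Y :: Y :: Y
n ** Z :: Y :: Y
n ** W :: Y :: Y
n ** num :: Y :: Y
n ** num :: Z :: Y
n ** num :: W :: Y
n ** num :: num :: Y
n ** num :: num :: Z
n ** num :: num :: W
n ** num :: num :: num

[X [X [X [Y [Z [W n]] ** [Y [Z [W num]]]]] :: [Y [Z [W num]]]] :: [Y [Z [W num]]]]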